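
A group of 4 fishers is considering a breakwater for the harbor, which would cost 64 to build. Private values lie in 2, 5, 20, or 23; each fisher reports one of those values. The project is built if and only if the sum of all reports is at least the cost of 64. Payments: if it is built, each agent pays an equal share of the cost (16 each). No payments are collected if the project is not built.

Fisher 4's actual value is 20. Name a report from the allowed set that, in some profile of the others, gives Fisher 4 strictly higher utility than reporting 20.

Suppose Fisher 1 reports 2, Fisher 2 reports 20 and Fisher 3 reports 20.
Report 20: project not built, utility 0.
Report 23: project built, pays 16, utility 20 - 16 = 4.
So reporting 23 beats truth here (4 > 0).

23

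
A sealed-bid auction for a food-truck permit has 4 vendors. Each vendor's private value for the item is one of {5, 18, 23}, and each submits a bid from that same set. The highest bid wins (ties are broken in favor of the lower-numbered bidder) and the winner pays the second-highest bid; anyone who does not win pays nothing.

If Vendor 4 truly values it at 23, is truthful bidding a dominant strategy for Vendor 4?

Check each profile of the others' bids and compare truth against every alternative bid.
Others bid (5, 5, 18): truth gives 5, best alternative gives 0.
Others bid (5, 18, 5): truth gives 5, best alternative gives 0.
Others bid (5, 18, 18): truth gives 5, best alternative gives 0.
Others bid (18, 5, 5): truth gives 5, best alternative gives 0.
Others bid (18, 5, 18): truth gives 5, best alternative gives 0.
Others bid (18, 18, 5): truth gives 5, best alternative gives 0.
(Remaining 21 profiles checked similarly; truth is weakly best in each.)
In every case the truthful bid is at least as good as any alternative, so it is a dominant strategy.

Yes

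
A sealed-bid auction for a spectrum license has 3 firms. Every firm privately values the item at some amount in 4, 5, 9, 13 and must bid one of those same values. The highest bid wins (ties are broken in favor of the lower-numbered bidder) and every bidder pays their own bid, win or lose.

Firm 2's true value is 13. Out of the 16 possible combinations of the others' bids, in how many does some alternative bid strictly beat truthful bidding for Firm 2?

Others bid (4, 4): truth gives 0; bid 5 gives 8 > 0. Violating.
Others bid (4, 5): truth gives 0; bid 5 gives 8 > 0. Violating.
Others bid (4, 9): truth gives 0; bid 9 gives 4 > 0. Violating.
Others bid (5, 4): truth gives 0; bid 9 gives 4 > 0. Violating.
Others bid (4, 13): truth gives 0; no alternative beats it.
Others bid (5, 13): truth gives 0; no alternative beats it.
(Checking all 16 profiles: 10 have a profitable deviation, 6 do not.)

10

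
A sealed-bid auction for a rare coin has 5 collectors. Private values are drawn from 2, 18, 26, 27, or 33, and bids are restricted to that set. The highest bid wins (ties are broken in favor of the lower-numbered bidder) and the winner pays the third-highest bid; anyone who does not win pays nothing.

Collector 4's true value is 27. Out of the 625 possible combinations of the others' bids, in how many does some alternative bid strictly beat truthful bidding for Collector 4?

108

Others bid (2, 2, 2, 33): truth gives 0; bid 33 gives 25 > 0. Violating.
Others bid (2, 2, 18, 33): truth gives 0; bid 33 gives 9 > 0. Violating.
Others bid (2, 2, 26, 33): truth gives 0; bid 33 gives 1 > 0. Violating.
Others bid (2, 2, 27, 2): truth gives 0; bid 33 gives 25 > 0. Violating.
Others bid (2, 2, 2, 2): truth gives 25; no alternative beats it.
Others bid (2, 2, 2, 18): truth gives 25; no alternative beats it.
(Checking all 625 profiles: 108 have a profitable deviation, 517 do not.)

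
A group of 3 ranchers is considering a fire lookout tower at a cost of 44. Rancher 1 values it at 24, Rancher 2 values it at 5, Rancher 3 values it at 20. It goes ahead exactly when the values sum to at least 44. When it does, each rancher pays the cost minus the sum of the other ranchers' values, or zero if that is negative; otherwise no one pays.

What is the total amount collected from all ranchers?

Total value 49 ≥ cost 44, so it is built.
Rancher 1: others sum to 25; max(0, 44 - 25) = 19.
Rancher 2: others sum to 44; max(0, 44 - 44) = 0.
Rancher 3: others sum to 29; max(0, 44 - 29) = 15.
Total collected = 19 + 0 + 15 = 34.

34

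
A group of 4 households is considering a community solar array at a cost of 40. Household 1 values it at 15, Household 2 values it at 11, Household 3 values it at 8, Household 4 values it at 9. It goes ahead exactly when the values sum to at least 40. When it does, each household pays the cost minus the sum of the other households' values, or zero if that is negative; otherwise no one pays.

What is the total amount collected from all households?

Total value 43 ≥ cost 40, so it is built.
Household 1: others sum to 28; max(0, 40 - 28) = 12.
Household 2: others sum to 32; max(0, 40 - 32) = 8.
Household 3: others sum to 35; max(0, 40 - 35) = 5.
Household 4: others sum to 34; max(0, 40 - 34) = 6.
Total collected = 12 + 8 + 5 + 6 = 31.

31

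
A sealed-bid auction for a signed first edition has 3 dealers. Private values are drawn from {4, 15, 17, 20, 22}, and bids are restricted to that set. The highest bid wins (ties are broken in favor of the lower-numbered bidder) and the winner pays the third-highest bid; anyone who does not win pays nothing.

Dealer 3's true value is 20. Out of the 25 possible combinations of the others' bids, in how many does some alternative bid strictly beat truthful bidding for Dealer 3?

Others bid (4, 20): truth gives 0; bid 22 gives 16 > 0. Violating.
Others bid (15, 20): truth gives 0; bid 22 gives 5 > 0. Violating.
Others bid (17, 20): truth gives 0; bid 22 gives 3 > 0. Violating.
Others bid (20, 4): truth gives 0; bid 22 gives 16 > 0. Violating.
Others bid (4, 4): truth gives 16; no alternative beats it.
Others bid (4, 15): truth gives 16; no alternative beats it.
(Checking all 25 profiles: 6 have a profitable deviation, 19 do not.)

6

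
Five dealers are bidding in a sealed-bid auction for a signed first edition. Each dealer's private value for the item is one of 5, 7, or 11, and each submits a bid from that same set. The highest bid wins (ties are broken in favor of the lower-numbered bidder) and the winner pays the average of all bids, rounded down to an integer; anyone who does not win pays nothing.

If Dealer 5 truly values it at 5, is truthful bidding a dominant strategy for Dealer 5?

Yes

Check each profile of the others' bids and compare truth against every alternative bid.
Others bid (5, 5, 5, 5): truth gives 0, best alternative gives 0.
Others bid (5, 5, 5, 7): truth gives 0, best alternative gives 0.
Others bid (5, 5, 5, 11): truth gives 0, best alternative gives 0.
Others bid (5, 5, 7, 5): truth gives 0, best alternative gives 0.
Others bid (5, 5, 7, 7): truth gives 0, best alternative gives 0.
Others bid (5, 5, 7, 11): truth gives 0, best alternative gives 0.
(Remaining 75 profiles checked similarly; truth is weakly best in each.)
In every case the truthful bid is at least as good as any alternative, so it is a dominant strategy.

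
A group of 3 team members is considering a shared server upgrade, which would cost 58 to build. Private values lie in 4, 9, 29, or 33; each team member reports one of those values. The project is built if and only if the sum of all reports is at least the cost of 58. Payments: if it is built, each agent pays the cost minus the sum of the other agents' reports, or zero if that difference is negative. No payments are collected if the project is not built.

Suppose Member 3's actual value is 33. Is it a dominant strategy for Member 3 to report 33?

Check each profile of the others' reports and compare truth against every alternative report.
Others report (29, 29): truth gives 33, best alternative gives 33.
Others report (29, 33): truth gives 33, best alternative gives 33.
Others report (33, 29): truth gives 33, best alternative gives 33.
Others report (33, 33): truth gives 33, best alternative gives 33.
Others report (9, 33): truth gives 17, best alternative gives 17.
Others report (33, 9): truth gives 17, best alternative gives 17.
(Remaining 10 profiles checked similarly; truth is weakly best in each.)
In every case the truthful report is at least as good as any alternative, so it is a dominant strategy.

Yes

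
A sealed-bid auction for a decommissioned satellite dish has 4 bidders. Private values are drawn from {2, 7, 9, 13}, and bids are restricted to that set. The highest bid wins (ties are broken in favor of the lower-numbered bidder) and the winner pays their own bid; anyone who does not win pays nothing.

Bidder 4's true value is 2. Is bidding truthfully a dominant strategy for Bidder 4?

Check each profile of the others' bids and compare truth against every alternative bid.
Others bid (2, 2, 2): truth gives 0, best alternative gives -5.
Others bid (2, 2, 7): truth gives 0, best alternative gives 0.
Others bid (2, 2, 9): truth gives 0, best alternative gives 0.
Others bid (2, 2, 13): truth gives 0, best alternative gives 0.
Others bid (2, 7, 2): truth gives 0, best alternative gives 0.
Others bid (2, 7, 7): truth gives 0, best alternative gives 0.
(Remaining 58 profiles checked similarly; truth is weakly best in each.)
In every case the truthful bid is at least as good as any alternative, so it is a dominant strategy.

Yes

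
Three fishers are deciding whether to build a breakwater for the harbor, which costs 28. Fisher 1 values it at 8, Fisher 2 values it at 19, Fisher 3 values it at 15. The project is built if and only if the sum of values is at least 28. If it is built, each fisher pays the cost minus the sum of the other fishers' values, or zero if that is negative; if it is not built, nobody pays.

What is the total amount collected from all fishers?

Total value 42 ≥ cost 28, so it is built.
Fisher 1: others sum to 34; max(0, 28 - 34) = 0.
Fisher 2: others sum to 23; max(0, 28 - 23) = 5.
Fisher 3: others sum to 27; max(0, 28 - 27) = 1.
Total collected = 0 + 5 + 1 = 6.

6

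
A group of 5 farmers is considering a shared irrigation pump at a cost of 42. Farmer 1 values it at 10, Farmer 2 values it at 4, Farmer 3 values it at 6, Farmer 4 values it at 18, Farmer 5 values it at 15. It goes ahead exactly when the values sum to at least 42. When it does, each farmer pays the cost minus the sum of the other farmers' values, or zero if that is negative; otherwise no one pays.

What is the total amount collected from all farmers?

11

Total value 53 ≥ cost 42, so it is built.
Farmer 1: others sum to 43; max(0, 42 - 43) = 0.
Farmer 2: others sum to 49; max(0, 42 - 49) = 0.
Farmer 3: others sum to 47; max(0, 42 - 47) = 0.
Farmer 4: others sum to 35; max(0, 42 - 35) = 7.
Farmer 5: others sum to 38; max(0, 42 - 38) = 4.
Total collected = 0 + 0 + 0 + 7 + 4 = 11.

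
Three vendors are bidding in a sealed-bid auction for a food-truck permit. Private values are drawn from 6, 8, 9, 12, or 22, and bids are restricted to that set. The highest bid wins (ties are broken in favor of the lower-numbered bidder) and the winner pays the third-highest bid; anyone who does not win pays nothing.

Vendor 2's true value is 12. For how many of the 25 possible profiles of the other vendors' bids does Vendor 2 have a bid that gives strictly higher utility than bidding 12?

Others bid (6, 22): truth gives 0; bid 22 gives 6 > 0. Violating.
Others bid (8, 22): truth gives 0; bid 22 gives 4 > 0. Violating.
Others bid (9, 22): truth gives 0; bid 22 gives 3 > 0. Violating.
Others bid (12, 6): truth gives 0; bid 22 gives 6 > 0. Violating.
Others bid (6, 6): truth gives 6; no alternative beats it.
Others bid (6, 8): truth gives 6; no alternative beats it.
(Checking all 25 profiles: 6 have a profitable deviation, 19 do not.)

6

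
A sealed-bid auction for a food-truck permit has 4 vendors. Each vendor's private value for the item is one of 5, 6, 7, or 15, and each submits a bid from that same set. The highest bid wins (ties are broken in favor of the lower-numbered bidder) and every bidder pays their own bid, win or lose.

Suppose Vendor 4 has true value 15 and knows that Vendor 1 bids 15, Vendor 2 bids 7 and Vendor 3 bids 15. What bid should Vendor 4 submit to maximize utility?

Bid 5: loses but pays 5, utility -5.
Bid 6: loses but pays 6, utility -6.
Bid 7: loses but pays 7, utility -7.
Bid 15: loses but pays 15, utility -15.
The best choice is 5 with utility -5.

5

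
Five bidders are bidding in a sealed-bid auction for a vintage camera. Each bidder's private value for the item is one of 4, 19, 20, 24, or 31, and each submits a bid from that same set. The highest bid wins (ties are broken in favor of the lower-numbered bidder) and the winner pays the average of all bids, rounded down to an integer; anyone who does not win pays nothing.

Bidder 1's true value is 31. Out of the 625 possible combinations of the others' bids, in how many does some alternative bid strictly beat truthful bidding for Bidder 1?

Others bid (4, 4, 4, 4): truth gives 22; bid 4 gives 27 > 22. Violating.
Others bid (4, 4, 4, 19): truth gives 19; bid 19 gives 21 > 19. Violating.
Others bid (4, 4, 4, 20): truth gives 19; bid 20 gives 21 > 19. Violating.
Others bid (4, 4, 4, 24): truth gives 18; bid 24 gives 19 > 18. Violating.
Others bid (4, 4, 4, 31): truth gives 17; no alternative beats it.
Others bid (4, 4, 19, 31): truth gives 14; no alternative beats it.
(Checking all 625 profiles: 256 have a profitable deviation, 369 do not.)

256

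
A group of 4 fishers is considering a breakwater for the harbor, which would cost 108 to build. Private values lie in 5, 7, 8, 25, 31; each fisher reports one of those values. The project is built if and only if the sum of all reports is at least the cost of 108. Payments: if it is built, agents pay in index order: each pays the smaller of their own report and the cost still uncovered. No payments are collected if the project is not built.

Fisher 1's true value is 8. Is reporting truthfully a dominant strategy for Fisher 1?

Check each profile of the others' reports and compare truth against every alternative report.
Others report (5, 5, 5): truth gives 0, best alternative gives 0.
Others report (5, 5, 7): truth gives 0, best alternative gives 0.
Others report (5, 5, 8): truth gives 0, best alternative gives 0.
Others report (5, 5, 25): truth gives 0, best alternative gives 0.
Others report (5, 5, 31): truth gives 0, best alternative gives 0.
Others report (5, 7, 5): truth gives 0, best alternative gives 0.
(Remaining 119 profiles checked similarly; truth is weakly best in each.)
In every case the truthful report is at least as good as any alternative, so it is a dominant strategy.

Yes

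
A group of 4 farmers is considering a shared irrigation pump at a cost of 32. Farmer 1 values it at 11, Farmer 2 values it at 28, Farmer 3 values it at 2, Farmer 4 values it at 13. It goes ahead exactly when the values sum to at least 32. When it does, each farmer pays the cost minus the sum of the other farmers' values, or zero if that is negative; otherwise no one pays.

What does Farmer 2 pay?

Total value 54 ≥ cost 32, so the project is built.
The other farmers' values sum to 26.
Cost minus that sum is 32 - 26 = 6.

6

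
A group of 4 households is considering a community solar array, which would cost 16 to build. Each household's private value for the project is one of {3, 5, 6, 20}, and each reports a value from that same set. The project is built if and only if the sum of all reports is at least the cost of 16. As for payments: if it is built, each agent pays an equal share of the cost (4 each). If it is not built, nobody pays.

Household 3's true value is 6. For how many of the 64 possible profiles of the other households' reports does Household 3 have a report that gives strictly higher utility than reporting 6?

1

Others report (3, 3, 3): truth gives 0; report 20 gives 2 > 0. Violating.
Others report (3, 3, 5): truth gives 2; no alternative beats it.
Others report (3, 3, 6): truth gives 2; no alternative beats it.
(Checking all 64 profiles: 1 has a profitable deviation, 63 do not.)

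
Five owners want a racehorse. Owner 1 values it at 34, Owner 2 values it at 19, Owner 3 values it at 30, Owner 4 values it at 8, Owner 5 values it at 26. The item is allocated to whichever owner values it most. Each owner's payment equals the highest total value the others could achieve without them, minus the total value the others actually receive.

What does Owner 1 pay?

Owner 1 has the highest value and receives the item.
Without Owner 1, the item would go to the next-highest value, 30, so the others could achieve 30.
With Owner 1 present and winning, the others receive nothing, so their total is 0.
Payment = 30 - 0 = 30.

30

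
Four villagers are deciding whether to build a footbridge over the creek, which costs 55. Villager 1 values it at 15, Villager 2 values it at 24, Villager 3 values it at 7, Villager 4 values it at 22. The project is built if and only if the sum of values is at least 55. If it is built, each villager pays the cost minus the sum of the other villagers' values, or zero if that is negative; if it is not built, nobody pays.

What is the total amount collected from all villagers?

Total value 68 ≥ cost 55, so it is built.
Villager 1: others sum to 53; max(0, 55 - 53) = 2.
Villager 2: others sum to 44; max(0, 55 - 44) = 11.
Villager 3: others sum to 61; max(0, 55 - 61) = 0.
Villager 4: others sum to 46; max(0, 55 - 46) = 9.
Total collected = 2 + 11 + 0 + 9 = 22.

22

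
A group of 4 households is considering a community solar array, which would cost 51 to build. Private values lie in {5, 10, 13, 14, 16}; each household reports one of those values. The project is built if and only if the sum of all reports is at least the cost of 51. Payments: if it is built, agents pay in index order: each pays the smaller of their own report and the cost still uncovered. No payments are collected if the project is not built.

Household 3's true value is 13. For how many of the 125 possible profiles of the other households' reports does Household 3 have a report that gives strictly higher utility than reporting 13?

Others report (10, 16, 16): truth gives 0; report 10 gives 3 > 0. Violating.
Others report (13, 13, 16): truth gives 0; report 10 gives 3 > 0. Violating.
Others report (13, 14, 14): truth gives 0; report 10 gives 3 > 0. Violating.
Others report (13, 14, 16): truth gives 0; report 10 gives 3 > 0. Violating.
Others report (5, 5, 5): truth gives 0; no alternative beats it.
Others report (5, 5, 10): truth gives 0; no alternative beats it.
(Checking all 125 profiles: 26 have a profitable deviation, 99 do not.)

26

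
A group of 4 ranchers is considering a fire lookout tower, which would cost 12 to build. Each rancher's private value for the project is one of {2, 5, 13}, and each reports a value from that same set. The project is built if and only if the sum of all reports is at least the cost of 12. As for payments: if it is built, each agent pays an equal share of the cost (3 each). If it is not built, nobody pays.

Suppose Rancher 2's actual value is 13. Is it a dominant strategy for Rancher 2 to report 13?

Yes

Check each profile of the others' reports and compare truth against every alternative report.
Others report (2, 2, 2): truth gives 10, best alternative gives 0.
Others report (2, 2, 5): truth gives 10, best alternative gives 10.
Others report (2, 2, 13): truth gives 10, best alternative gives 10.
Others report (2, 5, 2): truth gives 10, best alternative gives 10.
Others report (2, 5, 5): truth gives 10, best alternative gives 10.
Others report (2, 5, 13): truth gives 10, best alternative gives 10.
(Remaining 21 profiles checked similarly; truth is weakly best in each.)
In every case the truthful report is at least as good as any alternative, so it is a dominant strategy.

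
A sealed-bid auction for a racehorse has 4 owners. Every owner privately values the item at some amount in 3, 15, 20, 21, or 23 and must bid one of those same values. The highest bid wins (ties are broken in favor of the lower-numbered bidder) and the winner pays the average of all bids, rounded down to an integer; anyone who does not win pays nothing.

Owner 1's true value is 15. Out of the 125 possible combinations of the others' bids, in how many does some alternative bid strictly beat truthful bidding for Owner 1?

16

Others bid (3, 3, 3): truth gives 9; bid 3 gives 12 > 9. Violating.
Others bid (3, 3, 20): truth gives 0; bid 20 gives 4 > 0. Violating.
Others bid (3, 3, 21): truth gives 0; bid 21 gives 3 > 0. Violating.
Others bid (3, 3, 23): truth gives 0; bid 23 gives 2 > 0. Violating.
Others bid (3, 3, 15): truth gives 6; no alternative beats it.
Others bid (3, 15, 3): truth gives 6; no alternative beats it.
(Checking all 125 profiles: 16 have a profitable deviation, 109 do not.)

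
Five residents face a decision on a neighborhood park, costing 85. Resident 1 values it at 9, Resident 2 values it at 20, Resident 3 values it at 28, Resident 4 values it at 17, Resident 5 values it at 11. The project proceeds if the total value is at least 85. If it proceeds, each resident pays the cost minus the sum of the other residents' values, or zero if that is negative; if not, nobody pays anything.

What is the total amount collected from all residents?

85

Total value 85 ≥ cost 85, so it is built.
Resident 1: others sum to 76; max(0, 85 - 76) = 9.
Resident 2: others sum to 65; max(0, 85 - 65) = 20.
Resident 3: others sum to 57; max(0, 85 - 57) = 28.
Resident 4: others sum to 68; max(0, 85 - 68) = 17.
Resident 5: others sum to 74; max(0, 85 - 74) = 11.
Total collected = 9 + 20 + 28 + 17 + 11 = 85.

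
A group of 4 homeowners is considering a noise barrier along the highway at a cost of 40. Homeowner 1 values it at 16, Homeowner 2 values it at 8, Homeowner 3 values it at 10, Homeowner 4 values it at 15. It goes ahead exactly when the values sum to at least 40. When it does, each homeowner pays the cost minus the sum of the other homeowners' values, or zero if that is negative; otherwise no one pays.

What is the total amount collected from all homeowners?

Total value 49 ≥ cost 40, so it is built.
Homeowner 1: others sum to 33; max(0, 40 - 33) = 7.
Homeowner 2: others sum to 41; max(0, 40 - 41) = 0.
Homeowner 3: others sum to 39; max(0, 40 - 39) = 1.
Homeowner 4: others sum to 34; max(0, 40 - 34) = 6.
Total collected = 7 + 0 + 1 + 6 = 14.

14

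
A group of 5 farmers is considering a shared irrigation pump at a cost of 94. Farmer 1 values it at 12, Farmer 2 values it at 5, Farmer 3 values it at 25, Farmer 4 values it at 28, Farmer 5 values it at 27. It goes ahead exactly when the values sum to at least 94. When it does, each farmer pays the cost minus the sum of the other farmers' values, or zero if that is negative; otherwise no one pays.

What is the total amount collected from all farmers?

82

Total value 97 ≥ cost 94, so it is built.
Farmer 1: others sum to 85; max(0, 94 - 85) = 9.
Farmer 2: others sum to 92; max(0, 94 - 92) = 2.
Farmer 3: others sum to 72; max(0, 94 - 72) = 22.
Farmer 4: others sum to 69; max(0, 94 - 69) = 25.
Farmer 5: others sum to 70; max(0, 94 - 70) = 24.
Total collected = 9 + 2 + 22 + 25 + 24 = 82.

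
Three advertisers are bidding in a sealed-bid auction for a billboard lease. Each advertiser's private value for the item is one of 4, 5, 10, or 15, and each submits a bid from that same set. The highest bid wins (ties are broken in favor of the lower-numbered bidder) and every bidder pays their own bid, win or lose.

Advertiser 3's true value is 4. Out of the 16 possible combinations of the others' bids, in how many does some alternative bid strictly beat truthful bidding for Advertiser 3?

1

Others bid (4, 4): truth gives -4; bid 5 gives -1 > -4. Violating.
Others bid (4, 5): truth gives -4; no alternative beats it.
Others bid (4, 10): truth gives -4; no alternative beats it.
(Checking all 16 profiles: 1 has a profitable deviation, 15 do not.)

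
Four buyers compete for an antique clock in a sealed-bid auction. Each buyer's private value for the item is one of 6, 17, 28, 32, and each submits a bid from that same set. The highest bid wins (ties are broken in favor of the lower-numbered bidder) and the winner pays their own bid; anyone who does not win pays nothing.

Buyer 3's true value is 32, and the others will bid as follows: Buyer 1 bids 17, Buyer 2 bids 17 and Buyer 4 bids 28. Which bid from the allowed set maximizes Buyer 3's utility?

Bid 6: loses, pays 0, utility 0.
Bid 17: loses, pays 0, utility 0.
Bid 28: wins, pays 28, utility 32 - 28 = 4.
Bid 32: wins, pays 32, utility 32 - 32 = 0.
The best choice is 28 with utility 4.

28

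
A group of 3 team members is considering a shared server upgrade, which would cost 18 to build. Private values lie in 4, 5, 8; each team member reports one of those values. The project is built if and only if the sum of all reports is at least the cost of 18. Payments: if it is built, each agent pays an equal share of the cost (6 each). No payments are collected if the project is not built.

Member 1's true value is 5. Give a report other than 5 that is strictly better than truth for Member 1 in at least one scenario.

4

Suppose Member 2 reports 5 and Member 3 reports 8.
Report 5: project built, pays 6, utility 5 - 6 = -1.
Report 4: project not built, utility 0.
So reporting 4 beats truth here (0 > -1).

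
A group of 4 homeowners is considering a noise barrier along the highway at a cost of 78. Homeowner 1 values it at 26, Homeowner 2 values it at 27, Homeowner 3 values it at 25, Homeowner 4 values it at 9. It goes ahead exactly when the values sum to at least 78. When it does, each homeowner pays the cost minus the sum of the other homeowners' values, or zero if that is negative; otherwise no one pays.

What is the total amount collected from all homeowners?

Total value 87 ≥ cost 78, so it is built.
Homeowner 1: others sum to 61; max(0, 78 - 61) = 17.
Homeowner 2: others sum to 60; max(0, 78 - 60) = 18.
Homeowner 3: others sum to 62; max(0, 78 - 62) = 16.
Homeowner 4: others sum to 78; max(0, 78 - 78) = 0.
Total collected = 17 + 18 + 16 + 0 = 51.

51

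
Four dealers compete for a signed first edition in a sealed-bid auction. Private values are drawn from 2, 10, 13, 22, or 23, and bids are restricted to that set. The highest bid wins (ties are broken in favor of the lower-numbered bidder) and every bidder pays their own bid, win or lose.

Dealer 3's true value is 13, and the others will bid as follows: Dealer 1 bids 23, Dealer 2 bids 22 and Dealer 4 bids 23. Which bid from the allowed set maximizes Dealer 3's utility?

Bid 2: loses but pays 2, utility -2.
Bid 10: loses but pays 10, utility -10.
Bid 13: loses but pays 13, utility -13.
Bid 22: loses but pays 22, utility -22.
Bid 23: loses but pays 23, utility -23.
The best choice is 2 with utility -2.

2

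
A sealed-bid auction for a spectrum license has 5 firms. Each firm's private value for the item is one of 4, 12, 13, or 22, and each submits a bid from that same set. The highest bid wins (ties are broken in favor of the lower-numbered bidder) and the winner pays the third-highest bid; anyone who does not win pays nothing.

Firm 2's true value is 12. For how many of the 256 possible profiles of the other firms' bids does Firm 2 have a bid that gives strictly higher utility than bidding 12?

Others bid (4, 4, 4, 13): truth gives 0; bid 13 gives 8 > 0. Violating.
Others bid (4, 4, 4, 22): truth gives 0; bid 22 gives 8 > 0. Violating.
Others bid (4, 4, 13, 4): truth gives 0; bid 13 gives 8 > 0. Violating.
Others bid (4, 4, 22, 4): truth gives 0; bid 22 gives 8 > 0. Violating.
Others bid (4, 4, 4, 4): truth gives 8; no alternative beats it.
Others bid (4, 4, 4, 12): truth gives 8; no alternative beats it.
(Checking all 256 profiles: 8 have a profitable deviation, 248 do not.)

8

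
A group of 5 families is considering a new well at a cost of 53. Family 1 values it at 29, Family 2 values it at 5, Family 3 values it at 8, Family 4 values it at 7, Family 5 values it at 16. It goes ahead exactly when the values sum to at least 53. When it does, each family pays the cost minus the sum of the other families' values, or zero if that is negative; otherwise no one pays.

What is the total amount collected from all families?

21

Total value 65 ≥ cost 53, so it is built.
Family 1: others sum to 36; max(0, 53 - 36) = 17.
Family 2: others sum to 60; max(0, 53 - 60) = 0.
Family 3: others sum to 57; max(0, 53 - 57) = 0.
Family 4: others sum to 58; max(0, 53 - 58) = 0.
Family 5: others sum to 49; max(0, 53 - 49) = 4.
Total collected = 17 + 0 + 0 + 0 + 4 = 21.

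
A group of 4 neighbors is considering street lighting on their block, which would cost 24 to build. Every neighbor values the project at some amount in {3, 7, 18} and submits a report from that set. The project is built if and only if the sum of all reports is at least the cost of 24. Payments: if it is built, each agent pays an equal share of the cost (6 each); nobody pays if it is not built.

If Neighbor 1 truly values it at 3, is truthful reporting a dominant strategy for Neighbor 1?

Check each profile of the others' reports and compare truth against every alternative report.
Others report (3, 7, 7): truth gives 0, best alternative gives -3.
Others report (7, 3, 7): truth gives 0, best alternative gives -3.
Others report (7, 7, 3): truth gives 0, best alternative gives -3.
Others report (3, 3, 18): truth gives -3, best alternative gives -3.
Others report (3, 7, 18): truth gives -3, best alternative gives -3.
Others report (3, 18, 3): truth gives -3, best alternative gives -3.
(Remaining 21 profiles checked similarly; truth is weakly best in each.)
In every case the truthful report is at least as good as any alternative, so it is a dominant strategy.

Yes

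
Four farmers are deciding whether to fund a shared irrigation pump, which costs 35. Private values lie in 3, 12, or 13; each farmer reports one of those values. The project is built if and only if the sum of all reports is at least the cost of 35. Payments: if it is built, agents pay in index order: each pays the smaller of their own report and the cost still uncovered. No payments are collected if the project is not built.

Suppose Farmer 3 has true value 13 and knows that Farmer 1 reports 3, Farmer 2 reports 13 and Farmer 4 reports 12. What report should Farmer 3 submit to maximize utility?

Report 3: project not built, utility 0.
Report 12: project built, pays 12, utility 13 - 12 = 1.
Report 13: project built, pays 13, utility 13 - 13 = 0.
The best choice is 12 with utility 1.

12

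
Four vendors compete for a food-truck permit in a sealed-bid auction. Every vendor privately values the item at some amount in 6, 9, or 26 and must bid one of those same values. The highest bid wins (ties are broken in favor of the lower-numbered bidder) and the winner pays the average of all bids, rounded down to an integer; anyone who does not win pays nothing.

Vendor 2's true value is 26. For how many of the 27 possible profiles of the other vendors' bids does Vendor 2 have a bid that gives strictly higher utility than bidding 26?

4

Others bid (6, 6, 6): truth gives 15; bid 9 gives 20 > 15. Violating.
Others bid (6, 6, 9): truth gives 15; bid 9 gives 19 > 15. Violating.
Others bid (6, 9, 6): truth gives 15; bid 9 gives 19 > 15. Violating.
Others bid (6, 9, 9): truth gives 14; bid 9 gives 18 > 14. Violating.
Others bid (6, 6, 26): truth gives 10; no alternative beats it.
Others bid (6, 9, 26): truth gives 10; no alternative beats it.
(Checking all 27 profiles: 4 have a profitable deviation, 23 do not.)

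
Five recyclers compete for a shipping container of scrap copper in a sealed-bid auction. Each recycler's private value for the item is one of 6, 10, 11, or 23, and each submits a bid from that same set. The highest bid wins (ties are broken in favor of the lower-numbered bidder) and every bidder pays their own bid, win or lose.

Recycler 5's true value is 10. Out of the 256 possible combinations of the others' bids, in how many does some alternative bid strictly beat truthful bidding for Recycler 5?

255

Others bid (6, 6, 6, 10): truth gives -10; bid 11 gives -1 > -10. Violating.
Others bid (6, 6, 6, 11): truth gives -10; bid 6 gives -6 > -10. Violating.
Others bid (6, 6, 6, 23): truth gives -10; bid 6 gives -6 > -10. Violating.
Others bid (6, 6, 10, 6): truth gives -10; bid 11 gives -1 > -10. Violating.
Others bid (6, 6, 6, 6): truth gives 0; no alternative beats it.
(Checking all 256 profiles: 255 have a profitable deviation, 1 does not.)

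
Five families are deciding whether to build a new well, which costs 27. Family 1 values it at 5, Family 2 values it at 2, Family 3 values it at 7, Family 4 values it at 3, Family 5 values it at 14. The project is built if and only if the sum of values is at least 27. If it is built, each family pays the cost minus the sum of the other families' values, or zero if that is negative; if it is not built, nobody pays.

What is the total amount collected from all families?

Total value 31 ≥ cost 27, so it is built.
Family 1: others sum to 26; max(0, 27 - 26) = 1.
Family 2: others sum to 29; max(0, 27 - 29) = 0.
Family 3: others sum to 24; max(0, 27 - 24) = 3.
Family 4: others sum to 28; max(0, 27 - 28) = 0.
Family 5: others sum to 17; max(0, 27 - 17) = 10.
Total collected = 1 + 0 + 3 + 0 + 10 = 14.

14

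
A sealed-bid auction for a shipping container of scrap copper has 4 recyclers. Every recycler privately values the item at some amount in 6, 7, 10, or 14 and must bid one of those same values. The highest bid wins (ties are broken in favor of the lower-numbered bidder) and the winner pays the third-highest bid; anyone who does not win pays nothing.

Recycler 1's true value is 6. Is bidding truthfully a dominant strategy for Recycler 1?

Yes

Check each profile of the others' bids and compare truth against every alternative bid.
Others bid (6, 7, 7): truth gives 0, best alternative gives -1.
Others bid (7, 6, 7): truth gives 0, best alternative gives -1.
Others bid (7, 7, 6): truth gives 0, best alternative gives -1.
Others bid (7, 7, 7): truth gives 0, best alternative gives -1.
Others bid (6, 6, 6): truth gives 0, best alternative gives 0.
Others bid (6, 6, 7): truth gives 0, best alternative gives 0.
(Remaining 58 profiles checked similarly; truth is weakly best in each.)
In every case the truthful bid is at least as good as any alternative, so it is a dominant strategy.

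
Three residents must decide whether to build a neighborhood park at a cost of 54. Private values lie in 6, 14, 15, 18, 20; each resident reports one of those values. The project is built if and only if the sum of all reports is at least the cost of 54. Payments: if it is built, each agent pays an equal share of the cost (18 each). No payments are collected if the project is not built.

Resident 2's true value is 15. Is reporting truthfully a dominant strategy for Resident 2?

No

Consider the case where Resident 1 reports 20 and Resident 3 reports 20.
Truthful report 15: project built, pays 18, utility 15 - 18 = -3.
Report 6 instead: project not built, utility 0.
Since 0 > -3, reporting 6 is strictly better here, so truthful reporting is not dominant.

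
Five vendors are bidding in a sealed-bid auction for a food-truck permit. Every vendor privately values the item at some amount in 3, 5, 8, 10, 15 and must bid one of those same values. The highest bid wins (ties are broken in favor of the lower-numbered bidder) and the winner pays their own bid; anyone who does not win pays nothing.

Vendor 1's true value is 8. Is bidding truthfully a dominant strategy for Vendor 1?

Consider the case where Vendor 2 bids 3, Vendor 3 bids 3, Vendor 4 bids 3 and Vendor 5 bids 3.
Truthful bid 8: wins, pays 8, utility 8 - 8 = 0.
Bid 3 instead: wins, pays 3, utility 8 - 3 = 5.
Since 5 > 0, bidding 3 is strictly better here, so truthful bidding is not dominant.

No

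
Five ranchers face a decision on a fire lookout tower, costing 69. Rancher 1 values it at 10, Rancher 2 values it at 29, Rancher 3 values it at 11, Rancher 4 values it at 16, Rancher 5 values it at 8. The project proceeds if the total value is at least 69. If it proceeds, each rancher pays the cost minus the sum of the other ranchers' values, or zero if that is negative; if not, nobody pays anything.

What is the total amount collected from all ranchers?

Total value 74 ≥ cost 69, so it is built.
Rancher 1: others sum to 64; max(0, 69 - 64) = 5.
Rancher 2: others sum to 45; max(0, 69 - 45) = 24.
Rancher 3: others sum to 63; max(0, 69 - 63) = 6.
Rancher 4: others sum to 58; max(0, 69 - 58) = 11.
Rancher 5: others sum to 66; max(0, 69 - 66) = 3.
Total collected = 5 + 24 + 6 + 11 + 3 = 49.

49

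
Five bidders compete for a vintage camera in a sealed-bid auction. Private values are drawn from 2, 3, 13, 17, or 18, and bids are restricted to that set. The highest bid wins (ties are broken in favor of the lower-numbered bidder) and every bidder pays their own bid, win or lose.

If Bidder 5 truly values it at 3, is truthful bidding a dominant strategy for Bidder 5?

No

Consider the case where Bidder 1 bids 2, Bidder 2 bids 2, Bidder 3 bids 2 and Bidder 4 bids 3.
Truthful bid 3: loses but pays 3, utility -3.
Bid 2 instead: loses but pays 2, utility -2.
Since -2 > -3, bidding 2 is strictly better here, so truthful bidding is not dominant.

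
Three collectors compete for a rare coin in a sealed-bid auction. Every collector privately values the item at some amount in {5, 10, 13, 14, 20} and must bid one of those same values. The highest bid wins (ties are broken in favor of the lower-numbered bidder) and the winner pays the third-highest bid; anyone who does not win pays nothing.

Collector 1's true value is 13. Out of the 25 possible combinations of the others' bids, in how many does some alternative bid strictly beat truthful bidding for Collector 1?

8

Others bid (5, 14): truth gives 0; bid 14 gives 8 > 0. Violating.
Others bid (5, 20): truth gives 0; bid 20 gives 8 > 0. Violating.
Others bid (10, 14): truth gives 0; bid 14 gives 3 > 0. Violating.
Others bid (10, 20): truth gives 0; bid 20 gives 3 > 0. Violating.
Others bid (5, 5): truth gives 8; no alternative beats it.
Others bid (5, 10): truth gives 8; no alternative beats it.
(Checking all 25 profiles: 8 have a profitable deviation, 17 do not.)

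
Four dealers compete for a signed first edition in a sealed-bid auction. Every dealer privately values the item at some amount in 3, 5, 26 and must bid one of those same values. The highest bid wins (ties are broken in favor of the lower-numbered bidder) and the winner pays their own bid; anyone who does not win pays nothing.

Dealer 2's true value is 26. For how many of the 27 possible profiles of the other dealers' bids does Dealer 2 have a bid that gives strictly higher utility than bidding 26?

4

Others bid (3, 3, 3): truth gives 0; bid 5 gives 21 > 0. Violating.
Others bid (3, 3, 5): truth gives 0; bid 5 gives 21 > 0. Violating.
Others bid (3, 5, 3): truth gives 0; bid 5 gives 21 > 0. Violating.
Others bid (3, 5, 5): truth gives 0; bid 5 gives 21 > 0. Violating.
Others bid (3, 3, 26): truth gives 0; no alternative beats it.
Others bid (3, 5, 26): truth gives 0; no alternative beats it.
(Checking all 27 profiles: 4 have a profitable deviation, 23 do not.)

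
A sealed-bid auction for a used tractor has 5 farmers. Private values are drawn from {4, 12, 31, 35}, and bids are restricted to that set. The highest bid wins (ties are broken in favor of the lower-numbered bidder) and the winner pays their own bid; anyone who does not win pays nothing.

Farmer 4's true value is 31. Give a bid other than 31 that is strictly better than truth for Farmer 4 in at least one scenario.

12

Suppose Farmer 1 bids 4, Farmer 2 bids 4, Farmer 3 bids 4 and Farmer 5 bids 4.
Bid 31: wins, pays 31, utility 31 - 31 = 0.
Bid 12: wins, pays 12, utility 31 - 12 = 19.
So bidding 12 beats truth here (19 > 0).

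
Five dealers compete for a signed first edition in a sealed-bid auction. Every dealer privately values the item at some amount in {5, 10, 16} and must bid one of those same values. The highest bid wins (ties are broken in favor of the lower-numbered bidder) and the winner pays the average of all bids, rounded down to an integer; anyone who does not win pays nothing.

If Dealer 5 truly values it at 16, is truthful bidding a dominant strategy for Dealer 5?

No

Consider the case where Dealer 1 bids 5, Dealer 2 bids 5, Dealer 3 bids 5 and Dealer 4 bids 5.
Truthful bid 16: wins, pays 7, utility 16 - 7 = 9.
Bid 10 instead: wins, pays 6, utility 16 - 6 = 10.
Since 10 > 9, bidding 10 is strictly better here, so truthful bidding is not dominant.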